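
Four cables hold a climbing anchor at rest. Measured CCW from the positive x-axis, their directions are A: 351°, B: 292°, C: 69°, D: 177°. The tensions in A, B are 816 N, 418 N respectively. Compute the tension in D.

T_D ≈ 1140 N

Resolve: ΣF_x = 816 cos 351° + 418 cos 292° + T_C cos 69° + T_D cos 177° = 0.
        ΣF_y = 816 sin 351° + 418 sin 292° + T_C sin 69° + T_D sin 177° = 0.
The known terms sum to (962.5, -515.2) N, so 0.3584 T_C − 0.9986 T_D = -962.5 and 0.9336 T_C + 0.0523 T_D = 515.2.
Solving simultaneously: T_C = 488 N, T_D = 1139 N.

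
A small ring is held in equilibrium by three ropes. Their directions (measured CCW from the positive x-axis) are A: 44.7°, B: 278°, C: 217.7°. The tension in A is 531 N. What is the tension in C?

Resolve: ΣF_x = 531 cos 44.7° + T_B cos 278° + T_C cos 217.7° = 0.
        ΣF_y = 531 sin 44.7° + T_B sin 278° + T_C sin 217.7° = 0.
The known terms sum to (377.4, 373.5) N, so 0.1392 T_B − 0.7912 T_C = -377.4 and -0.9903 T_B − 0.6115 T_C = -373.5.
Solving simultaneously: T_B = 74.50 N, T_C = 490.1 N.

T_C ≈ 490 N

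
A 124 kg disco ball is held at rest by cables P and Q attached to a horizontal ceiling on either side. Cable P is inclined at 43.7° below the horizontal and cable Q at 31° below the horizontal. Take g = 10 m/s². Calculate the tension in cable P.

Weight W = 124 × 10 = 1240 N acts straight down.
Horizontal: T_P cos 43.7° = T_Q cos 31°  →  T_Q = 0.8434 T_P.
Vertical: T_P sin 43.7° + T_Q sin 31° = 1240.
Substituting the horizontal relation into the vertical equation gives 1.125 T_P = 1240, so T_P = 1102 N.

T_P ≈ 1100 N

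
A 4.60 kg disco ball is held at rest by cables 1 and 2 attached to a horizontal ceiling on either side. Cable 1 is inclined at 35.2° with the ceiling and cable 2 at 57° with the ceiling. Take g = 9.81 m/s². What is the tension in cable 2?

Weight W = 4.60 × 9.81 = 45.13 N acts straight down.
Horizontal: T_1 cos 35.2° = T_2 cos 57°  →  T_1 = 0.6665 T_2.
Vertical: T_1 sin 35.2° + T_2 sin 57° = 45.13.
Substituting the horizontal relation into the vertical equation gives 1.223 T_2 = 45.13, so T_2 = 36.9 N.

T_2 ≈ 36.9 N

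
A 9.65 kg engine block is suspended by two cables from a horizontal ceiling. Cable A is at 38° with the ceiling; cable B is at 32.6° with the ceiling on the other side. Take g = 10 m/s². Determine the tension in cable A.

T_A ≈ 86.2 N

Weight W = 9.65 × 10 = 96.5 N acts straight down.
Horizontal: T_A cos 38° = T_B cos 32.6°  →  T_B = 0.9354 T_A.
Vertical: T_A sin 38° + T_B sin 32.6° = 96.5.
Substituting the horizontal relation into the vertical equation gives 1.12 T_A = 96.5, so T_A = 86.19 N.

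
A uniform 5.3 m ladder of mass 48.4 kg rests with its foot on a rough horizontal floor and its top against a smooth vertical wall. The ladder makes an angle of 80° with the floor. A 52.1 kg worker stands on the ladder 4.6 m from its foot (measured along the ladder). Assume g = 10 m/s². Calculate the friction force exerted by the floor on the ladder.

f ≈ 122 N

Torques about the foot: N_wall · 5.3 sin 80° = 48.4×10×2.65 cos 80° + 52.1×10×4.6 cos 80° → N_wall = 122.4 N.
ΣF_x = 0: f_floor = N_wall = 122.4 N.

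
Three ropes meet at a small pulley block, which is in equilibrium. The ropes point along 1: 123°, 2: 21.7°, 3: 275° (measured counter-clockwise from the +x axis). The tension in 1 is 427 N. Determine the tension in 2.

T_2 ≈ 209 N

Resolve: ΣF_x = 427 cos 123° + T_2 cos 21.7° + T_3 cos 275° = 0.
        ΣF_y = 427 sin 123° + T_2 sin 21.7° + T_3 sin 275° = 0.
The known terms sum to (-232.6, 358.1) N, so 0.9291 T_2 + 0.0872 T_3 = 232.6 and 0.3697 T_2 − 0.9962 T_3 = -358.1.
Solving simultaneously: T_2 = 209.3 N, T_3 = 437.2 N.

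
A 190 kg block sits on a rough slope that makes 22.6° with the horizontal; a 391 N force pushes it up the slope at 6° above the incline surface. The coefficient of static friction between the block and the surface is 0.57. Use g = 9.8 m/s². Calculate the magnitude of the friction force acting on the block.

f ≈ 327 N

Axes along / perpendicular to the incline. W sin 22.6° = 715.6 N down-slope; W cos 22.6° = 1719 N into the surface.
Perpendicular: N = W cos 22.6° − P sin 6° = 1719 − 40.87 = 1678 N.
Along incline: P cos 6° + f = W sin 22.6° (friction acts up-slope) → f = 715.6 − 388.9 = 326.7 N.
|f| = 326.7 N ≤ μN = 956.5 N, so the block is indeed static.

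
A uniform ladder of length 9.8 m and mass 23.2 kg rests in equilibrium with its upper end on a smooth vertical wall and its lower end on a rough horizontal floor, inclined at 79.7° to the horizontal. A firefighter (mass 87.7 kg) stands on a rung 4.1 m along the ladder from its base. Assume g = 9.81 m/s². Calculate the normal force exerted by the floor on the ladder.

N_floor ≈ 1090 N

ΣF_y = 0: N_floor = 23.2×9.81 + 87.7×9.81 = 1087.9 N.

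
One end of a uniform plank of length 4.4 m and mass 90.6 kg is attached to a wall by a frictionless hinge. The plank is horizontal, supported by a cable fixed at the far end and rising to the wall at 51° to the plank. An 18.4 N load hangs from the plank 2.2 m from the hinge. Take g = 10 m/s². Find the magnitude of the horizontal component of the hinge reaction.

Take torques about the hinge: T sin 51° · 4.4 = 90.6×10×2.2 + 18.4×2.2 = 2033.7 N·m.
So T = 2033.7 / (0.7771 × 4.4) = 594.74 N.
ΣF_x = 0: H_x = T cos 51° = 374.28 N.

H_x ≈ 374 N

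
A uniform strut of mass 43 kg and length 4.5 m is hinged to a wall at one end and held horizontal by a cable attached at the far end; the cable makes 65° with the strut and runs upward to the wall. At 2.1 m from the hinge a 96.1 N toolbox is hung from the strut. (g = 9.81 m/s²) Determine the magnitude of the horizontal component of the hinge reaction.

H_x ≈ 119 N

Take torques about the hinge: T sin 65° · 4.5 = 43×9.81×2.25 + 96.1×2.1 = 1150.9 N·m.
So T = 1150.9 / (0.9063 × 4.5) = 282.2 N.
ΣF_x = 0: H_x = T cos 65° = 119.26 N.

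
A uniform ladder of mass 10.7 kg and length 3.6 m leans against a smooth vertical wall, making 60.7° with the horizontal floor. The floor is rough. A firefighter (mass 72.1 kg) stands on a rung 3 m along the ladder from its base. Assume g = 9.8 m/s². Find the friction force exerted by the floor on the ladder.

Torques about the foot: N_wall · 3.6 sin 60.7° = 10.7×9.8×1.8 cos 60.7° + 72.1×9.8×3 cos 60.7° → N_wall = 359.85 N.
ΣF_x = 0: f_floor = N_wall = 359.85 N.

f ≈ 360 N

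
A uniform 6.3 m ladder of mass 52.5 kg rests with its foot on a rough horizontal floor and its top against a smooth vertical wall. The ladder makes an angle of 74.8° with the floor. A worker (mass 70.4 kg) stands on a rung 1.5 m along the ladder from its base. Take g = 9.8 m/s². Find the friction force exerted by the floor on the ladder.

f ≈ 115 N

Torques about the foot: N_wall · 6.3 sin 74.8° = 52.5×9.8×3.15 cos 74.8° + 70.4×9.8×1.5 cos 74.8° → N_wall = 114.52 N.
ΣF_x = 0: f_floor = N_wall = 114.52 N.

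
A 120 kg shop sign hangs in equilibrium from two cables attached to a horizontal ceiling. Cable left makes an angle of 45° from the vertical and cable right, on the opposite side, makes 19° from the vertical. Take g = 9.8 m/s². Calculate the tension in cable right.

Angles from the horizontal: cable left is 90° − 45° = 45°, cable right is 90° − 19° = 71°.
Weight W = 120 × 9.8 = 1176 N acts straight down.
Horizontal: T_left cos 45° = T_right cos 71°  →  T_left = 0.4604 T_right.
Vertical: T_left sin 45° + T_right sin 71° = 1176.
Substituting the horizontal relation into the vertical equation gives 1.271 T_right = 1176, so T_right = 925.2 N.

T_right ≈ 925 N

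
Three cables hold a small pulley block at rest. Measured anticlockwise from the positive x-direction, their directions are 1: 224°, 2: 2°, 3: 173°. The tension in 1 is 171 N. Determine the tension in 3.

T_3 ≈ 731 N

Resolve: ΣF_x = 171 cos 224° + T_2 cos 2° + T_3 cos 173° = 0.
        ΣF_y = 171 sin 224° + T_2 sin 2° + T_3 sin 173° = 0.
The known terms sum to (-123, -118.8) N, so 0.9994 T_2 − 0.9925 T_3 = 123 and 0.0349 T_2 + 0.1219 T_3 = 118.8.
Solving simultaneously: T_2 = 849.5 N, T_3 = 731.4 N.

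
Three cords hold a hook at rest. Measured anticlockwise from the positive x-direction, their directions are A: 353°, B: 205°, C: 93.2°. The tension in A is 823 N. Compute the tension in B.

Resolve: ΣF_x = 823 cos 353° + T_B cos 205° + T_C cos 93.2° = 0.
        ΣF_y = 823 sin 353° + T_B sin 205° + T_C sin 93.2° = 0.
The known terms sum to (816.9, -100.3) N, so -0.9063 T_B − 0.0558 T_C = -816.9 and -0.4226 T_B + 0.9984 T_C = 100.3.
Solving simultaneously: T_B = 872.4 N, T_C = 469.7 N.

T_B ≈ 872 N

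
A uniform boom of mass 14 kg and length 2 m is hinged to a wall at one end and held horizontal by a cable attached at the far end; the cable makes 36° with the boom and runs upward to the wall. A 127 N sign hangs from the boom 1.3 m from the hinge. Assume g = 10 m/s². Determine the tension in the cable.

T ≈ 260 N

Take torques about the hinge: T sin 36° · 2 = 14×10×1 + 127×1.3 = 305.1 N·m.
So T = 305.1 / (0.5878 × 2) = 259.53 N.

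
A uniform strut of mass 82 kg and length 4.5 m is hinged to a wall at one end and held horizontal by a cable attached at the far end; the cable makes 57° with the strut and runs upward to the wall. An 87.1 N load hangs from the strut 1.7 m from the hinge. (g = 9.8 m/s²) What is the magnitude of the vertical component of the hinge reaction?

|H_y| ≈ 456 N

Take torques about the hinge: T sin 57° · 4.5 = 82×9.8×2.25 + 87.1×1.7 = 1956.2 N·m.
So T = 1956.2 / (0.8387 × 4.5) = 518.33 N.
ΣF_y = 0: H_y = (82×9.8 + 87.1) − T sin 57° = 890.7 − 434.7 = 456 N.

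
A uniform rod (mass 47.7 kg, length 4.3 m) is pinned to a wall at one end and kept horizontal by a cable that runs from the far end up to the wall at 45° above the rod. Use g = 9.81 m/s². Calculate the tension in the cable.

T ≈ 331 N

Take torques about the hinge: T sin 45° · 4.3 = 47.7×9.81×2.15 = 1006.1 N·m.
So T = 1006.1 / (0.7071 × 4.3) = 330.88 N.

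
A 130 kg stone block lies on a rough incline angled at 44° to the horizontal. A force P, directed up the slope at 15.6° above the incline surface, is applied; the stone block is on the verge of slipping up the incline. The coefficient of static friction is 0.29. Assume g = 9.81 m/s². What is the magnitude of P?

P ≈ 1110 N

On the verge of sliding up the incline, friction equals μN and acts down the slope.
Perpendicular: N + P sin 15.6° = W cos 44° = 917.4 N.
Along incline: P cos 15.6° = W sin 44° + μN  with W sin 44° = 885.9 N.
Solving the pair for P and N: P = 1106 N, N = 619.8 N (and f = μN = 179.8 N).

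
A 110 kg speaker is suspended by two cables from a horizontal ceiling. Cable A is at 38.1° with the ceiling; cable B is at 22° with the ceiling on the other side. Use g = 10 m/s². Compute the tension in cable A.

Weight W = 110 × 10 = 1100 N acts straight down.
Horizontal: T_A cos 38.1° = T_B cos 22°  →  T_B = 0.8487 T_A.
Vertical: T_A sin 38.1° + T_B sin 22° = 1100.
Substituting the horizontal relation into the vertical equation gives 0.935 T_A = 1100, so T_A = 1176 N.

T_A ≈ 1180 N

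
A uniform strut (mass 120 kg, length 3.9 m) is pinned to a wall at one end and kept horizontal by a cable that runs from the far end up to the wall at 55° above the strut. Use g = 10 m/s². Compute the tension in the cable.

Take torques about the hinge: T sin 55° · 3.9 = 120×10×1.95 = 2340 N·m.
So T = 2340 / (0.8192 × 3.9) = 732.46 N.

T ≈ 732 N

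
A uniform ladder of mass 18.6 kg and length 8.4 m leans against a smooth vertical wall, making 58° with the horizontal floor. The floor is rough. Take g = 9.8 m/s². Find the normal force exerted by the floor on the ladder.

N_floor ≈ 182 N

ΣF_y = 0: N_floor = 18.6×9.8 = 182.28 N.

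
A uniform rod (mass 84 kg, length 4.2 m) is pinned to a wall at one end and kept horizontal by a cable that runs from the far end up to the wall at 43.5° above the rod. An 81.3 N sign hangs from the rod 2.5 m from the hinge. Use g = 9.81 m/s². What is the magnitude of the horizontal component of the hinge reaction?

H_x ≈ 485 N

Take torques about the hinge: T sin 43.5° · 4.2 = 84×9.81×2.1 + 81.3×2.5 = 1933.7 N·m.
So T = 1933.7 / (0.6884 × 4.2) = 668.86 N.
ΣF_x = 0: H_x = T cos 43.5° = 485.17 N.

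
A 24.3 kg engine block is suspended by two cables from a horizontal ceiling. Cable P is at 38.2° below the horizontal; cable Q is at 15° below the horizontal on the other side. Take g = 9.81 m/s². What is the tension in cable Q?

Weight W = 24.3 × 9.81 = 238.4 N acts straight down.
Horizontal: T_P cos 38.2° = T_Q cos 15°  →  T_P = 1.229 T_Q.
Vertical: T_P sin 38.2° + T_Q sin 15° = 238.4.
Substituting the horizontal relation into the vertical equation gives 1.019 T_Q = 238.4, so T_Q = 234 N.

T_Q ≈ 234 N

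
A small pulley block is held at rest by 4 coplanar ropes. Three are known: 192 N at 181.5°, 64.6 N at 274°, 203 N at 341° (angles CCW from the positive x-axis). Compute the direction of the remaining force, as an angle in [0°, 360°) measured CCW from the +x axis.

Sum the known components: ΣF_x = 4.512 N, ΣF_y = -135.6 N.
For equilibrium the remaining force must supply (−ΣF_x, −ΣF_y) = (-4.512, 135.6) N.
Magnitude = √((-4.512)² + (135.6)²) = 135.6 N; direction = atan2(135.6, -4.512) = 91.9°.

θ ≈ 91.9°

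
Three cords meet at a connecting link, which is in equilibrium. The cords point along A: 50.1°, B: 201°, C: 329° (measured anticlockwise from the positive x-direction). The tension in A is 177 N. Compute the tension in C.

T_C ≈ 109 N

Resolve: ΣF_x = 177 cos 50.1° + T_B cos 201° + T_C cos 329° = 0.
        ΣF_y = 177 sin 50.1° + T_B sin 201° + T_C sin 329° = 0.
The known terms sum to (113.5, 135.8) N, so -0.9336 T_B + 0.8572 T_C = -113.5 and -0.3584 T_B − 0.5150 T_C = -135.8.
Solving simultaneously: T_B = 221.9 N, T_C = 109.2 N.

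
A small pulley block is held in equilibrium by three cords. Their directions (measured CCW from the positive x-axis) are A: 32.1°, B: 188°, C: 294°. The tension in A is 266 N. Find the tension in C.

T_C ≈ 113 N

Resolve: ΣF_x = 266 cos 32.1° + T_B cos 188° + T_C cos 294° = 0.
        ΣF_y = 266 sin 32.1° + T_B sin 188° + T_C sin 294° = 0.
The known terms sum to (225.3, 141.4) N, so -0.9903 T_B + 0.4067 T_C = -225.3 and -0.1392 T_B − 0.9135 T_C = -141.4.
Solving simultaneously: T_B = 274 N, T_C = 113 N.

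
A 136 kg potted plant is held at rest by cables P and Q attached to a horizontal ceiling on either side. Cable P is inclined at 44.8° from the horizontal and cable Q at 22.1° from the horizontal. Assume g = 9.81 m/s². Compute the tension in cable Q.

T_Q ≈ 1030 N

Weight W = 136 × 9.81 = 1334 N acts straight down.
Horizontal: T_P cos 44.8° = T_Q cos 22.1°  →  T_P = 1.306 T_Q.
Vertical: T_P sin 44.8° + T_Q sin 22.1° = 1334.
Substituting the horizontal relation into the vertical equation gives 1.296 T_Q = 1334, so T_Q = 1029 N.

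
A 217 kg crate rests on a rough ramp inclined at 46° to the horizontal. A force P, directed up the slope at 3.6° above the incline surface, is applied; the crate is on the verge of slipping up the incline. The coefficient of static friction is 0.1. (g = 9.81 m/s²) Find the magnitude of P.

On the verge of sliding up the incline, friction equals μN and acts down the slope.
Perpendicular: N + P sin 3.6° = W cos 46° = 1479 N.
Along incline: P cos 3.6° = W sin 46° + μN  with W sin 46° = 1531 N.
Solving the pair for P and N: P = 1672 N, N = 1374 N (and f = μN = 137.4 N).

P ≈ 1670 N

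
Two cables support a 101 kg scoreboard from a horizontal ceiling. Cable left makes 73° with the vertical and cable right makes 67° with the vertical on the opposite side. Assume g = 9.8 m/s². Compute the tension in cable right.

Angles from the horizontal: cable left is 90° − 73° = 17°, cable right is 90° − 67° = 23°.
Weight W = 101 × 9.8 = 989.8 N acts straight down.
Horizontal: T_left cos 17° = T_right cos 23°  →  T_left = 0.9626 T_right.
Vertical: T_left sin 17° + T_right sin 23° = 989.8.
Substituting the horizontal relation into the vertical equation gives 0.6722 T_right = 989.8, so T_right = 1473 N.

T_right ≈ 1470 N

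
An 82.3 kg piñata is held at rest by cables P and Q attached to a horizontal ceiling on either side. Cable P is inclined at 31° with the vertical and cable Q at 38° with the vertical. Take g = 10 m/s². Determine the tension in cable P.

Angles from the horizontal: cable P is 90° − 31° = 59°, cable Q is 90° − 38° = 52°.
Weight W = 82.3 × 10 = 823 N acts straight down.
Horizontal: T_P cos 59° = T_Q cos 52°  →  T_Q = 0.8366 T_P.
Vertical: T_P sin 59° + T_Q sin 52° = 823.
Substituting the horizontal relation into the vertical equation gives 1.516 T_P = 823, so T_P = 542.7 N.

T_P ≈ 543 N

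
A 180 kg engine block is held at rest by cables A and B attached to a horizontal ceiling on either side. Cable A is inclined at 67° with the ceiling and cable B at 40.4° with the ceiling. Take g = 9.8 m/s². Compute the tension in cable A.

Weight W = 180 × 9.8 = 1764 N acts straight down.
Horizontal: T_A cos 67° = T_B cos 40.4°  →  T_B = 0.5131 T_A.
Vertical: T_A sin 67° + T_B sin 40.4° = 1764.
Substituting the horizontal relation into the vertical equation gives 1.253 T_A = 1764, so T_A = 1408 N.

T_A ≈ 1410 N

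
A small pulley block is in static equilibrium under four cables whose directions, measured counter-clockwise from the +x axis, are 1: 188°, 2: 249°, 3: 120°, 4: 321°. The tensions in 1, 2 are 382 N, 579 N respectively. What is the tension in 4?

Resolve: ΣF_x = 382 cos 188° + 579 cos 249° + T_3 cos 120° + T_4 cos 321° = 0.
        ΣF_y = 382 sin 188° + 579 sin 249° + T_3 sin 120° + T_4 sin 321° = 0.
The known terms sum to (-585.8, -593.7) N, so -0.5000 T_3 + 0.7771 T_4 = 585.8 and 0.8660 T_3 − 0.6293 T_4 = 593.7.
Solving simultaneously: T_3 = 2316 N, T_4 = 2244 N.

T_4 ≈ 2240 N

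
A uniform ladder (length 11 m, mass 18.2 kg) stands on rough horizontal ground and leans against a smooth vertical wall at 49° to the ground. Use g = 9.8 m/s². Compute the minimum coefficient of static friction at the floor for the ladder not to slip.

ΣF_y = 0: N_floor = 18.2×9.8 = 178.36 N.
Torques about the foot: N_wall · 11 sin 49° = 18.2×9.8×5.5 cos 49° → N_wall = 77.523 N.
ΣF_x = 0: f_floor = N_wall = 77.523 N.
μ_min = f_floor / N_floor = 77.523 / 178.36 = 0.4346.

μ_min ≈ 0.435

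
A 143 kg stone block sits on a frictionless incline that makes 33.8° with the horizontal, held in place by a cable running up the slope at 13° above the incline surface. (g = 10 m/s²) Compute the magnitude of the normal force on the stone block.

Take axes along and perpendicular to the incline. Weight components: W sin 33.8° = 795.5 N down-slope, W cos 33.8° = 1188 N into the surface.
Along incline: T cos 13° = W sin 33.8° → T = 816.4 N.
Perpendicular: N = W cos 33.8° − T sin 13° = 1005 N.

N ≈ 1000 N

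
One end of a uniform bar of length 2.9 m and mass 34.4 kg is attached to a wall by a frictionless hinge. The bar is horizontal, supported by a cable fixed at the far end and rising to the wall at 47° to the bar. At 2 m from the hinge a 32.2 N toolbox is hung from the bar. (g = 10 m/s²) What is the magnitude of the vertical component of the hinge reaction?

Take torques about the hinge: T sin 47° · 2.9 = 34.4×10×1.45 + 32.2×2 = 563.2 N·m.
So T = 563.2 / (0.7314 × 2.9) = 265.54 N.
ΣF_y = 0: H_y = (34.4×10 + 32.2) − T sin 47° = 376.2 − 194.21 = 181.99 N.

|H_y| ≈ 182 N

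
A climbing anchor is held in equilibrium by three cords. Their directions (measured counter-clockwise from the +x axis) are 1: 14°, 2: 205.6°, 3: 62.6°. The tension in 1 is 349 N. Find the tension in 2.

T_2 ≈ 435 N

Resolve: ΣF_x = 349 cos 14° + T_2 cos 205.6° + T_3 cos 62.6° = 0.
        ΣF_y = 349 sin 14° + T_2 sin 205.6° + T_3 sin 62.6° = 0.
The known terms sum to (338.6, 84.43) N, so -0.9018 T_2 + 0.4602 T_3 = -338.6 and -0.4321 T_2 + 0.8878 T_3 = -84.43.
Solving simultaneously: T_2 = 435 N, T_3 = 116.6 N.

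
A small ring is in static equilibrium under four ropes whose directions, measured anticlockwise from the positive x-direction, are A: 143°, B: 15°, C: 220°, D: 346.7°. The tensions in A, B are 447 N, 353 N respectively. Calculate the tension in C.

Resolve: ΣF_x = 447 cos 143° + 353 cos 15° + T_C cos 220° + T_D cos 346.7° = 0.
        ΣF_y = 447 sin 143° + 353 sin 15° + T_C sin 220° + T_D sin 346.7° = 0.
The known terms sum to (-16.02, 360.4) N, so -0.7660 T_C + 0.9732 T_D = 16.02 and -0.6428 T_C − 0.2300 T_D = -360.4.
Solving simultaneously: T_C = 432.8 N, T_D = 357.2 N.

T_C ≈ 433 N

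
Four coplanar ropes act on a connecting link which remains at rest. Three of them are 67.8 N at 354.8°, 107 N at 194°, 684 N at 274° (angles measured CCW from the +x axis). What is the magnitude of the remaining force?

Sum the known components: ΣF_x = 11.41 N, ΣF_y = -714.4 N.
For equilibrium the remaining force must supply (−ΣF_x, −ΣF_y) = (-11.41, 714.4) N.
Magnitude = √((-11.41)² + (714.4)²) = 714.5 N; direction = atan2(714.4, -11.41) = 90.9°.

F ≈ 714 N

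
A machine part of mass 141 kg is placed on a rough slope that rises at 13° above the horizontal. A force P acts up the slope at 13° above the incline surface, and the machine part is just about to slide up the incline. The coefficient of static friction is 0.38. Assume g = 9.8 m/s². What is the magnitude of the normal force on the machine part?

On the verge of sliding up the incline, friction equals μN and acts down the slope.
Perpendicular: N + P sin 13° = W cos 13° = 1346 N.
Along incline: P cos 13° = W sin 13° + μN  with W sin 13° = 310.8 N.
Solving the pair for P and N: P = 776 N, N = 1172 N (and f = μN = 445.3 N).

N ≈ 1170 N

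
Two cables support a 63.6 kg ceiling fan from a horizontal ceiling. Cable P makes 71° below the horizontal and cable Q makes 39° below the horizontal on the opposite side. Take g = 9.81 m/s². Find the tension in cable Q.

T_Q ≈ 216 N

Weight W = 63.6 × 9.81 = 623.9 N acts straight down.
Horizontal: T_P cos 71° = T_Q cos 39°  →  T_P = 2.387 T_Q.
Vertical: T_P sin 71° + T_Q sin 39° = 623.9.
Substituting the horizontal relation into the vertical equation gives 2.886 T_Q = 623.9, so T_Q = 216.2 N.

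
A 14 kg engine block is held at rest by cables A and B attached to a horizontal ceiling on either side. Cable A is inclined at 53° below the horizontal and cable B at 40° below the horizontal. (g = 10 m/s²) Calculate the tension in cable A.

T_A ≈ 107 N

Weight W = 14 × 10 = 140 N acts straight down.
Horizontal: T_A cos 53° = T_B cos 40°  →  T_B = 0.7856 T_A.
Vertical: T_A sin 53° + T_B sin 40° = 140.
Substituting the horizontal relation into the vertical equation gives 1.304 T_A = 140, so T_A = 107.4 N.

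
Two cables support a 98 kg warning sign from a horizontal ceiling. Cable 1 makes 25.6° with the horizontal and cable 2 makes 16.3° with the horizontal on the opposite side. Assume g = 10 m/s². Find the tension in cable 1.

Weight W = 98 × 10 = 980 N acts straight down.
Horizontal: T_1 cos 25.6° = T_2 cos 16.3°  →  T_2 = 0.9396 T_1.
Vertical: T_1 sin 25.6° + T_2 sin 16.3° = 980.
Substituting the horizontal relation into the vertical equation gives 0.6958 T_1 = 980, so T_1 = 1408 N.

T_1 ≈ 1410 N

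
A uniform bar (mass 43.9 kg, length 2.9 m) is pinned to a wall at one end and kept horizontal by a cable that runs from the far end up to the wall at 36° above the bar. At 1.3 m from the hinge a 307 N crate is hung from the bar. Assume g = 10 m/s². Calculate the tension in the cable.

T ≈ 608 N

Take torques about the hinge: T sin 36° · 2.9 = 43.9×10×1.45 + 307×1.3 = 1035.7 N·m.
So T = 1035.7 / (0.5878 × 2.9) = 607.57 N.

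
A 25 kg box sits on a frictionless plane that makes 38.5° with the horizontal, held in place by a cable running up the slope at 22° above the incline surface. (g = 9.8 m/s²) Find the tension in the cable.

Take axes along and perpendicular to the incline. Weight components: W sin 38.5° = 152.5 N down-slope, W cos 38.5° = 191.7 N into the surface.
Along incline: T cos 22° = W sin 38.5° → T = 164.5 N.
Perpendicular: N = W cos 38.5° − T sin 22° = 130.1 N.

T ≈ 164 N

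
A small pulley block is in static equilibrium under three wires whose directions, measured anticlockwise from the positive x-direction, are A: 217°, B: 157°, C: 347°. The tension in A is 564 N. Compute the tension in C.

Resolve: ΣF_x = 564 cos 217° + T_B cos 157° + T_C cos 347° = 0.
        ΣF_y = 564 sin 217° + T_B sin 157° + T_C sin 347° = 0.
The known terms sum to (-450.4, -339.4) N, so -0.9205 T_B + 0.9744 T_C = 450.4 and 0.3907 T_B − 0.2250 T_C = 339.4.
Solving simultaneously: T_B = 2488 N, T_C = 2813 N.

T_C ≈ 2810 N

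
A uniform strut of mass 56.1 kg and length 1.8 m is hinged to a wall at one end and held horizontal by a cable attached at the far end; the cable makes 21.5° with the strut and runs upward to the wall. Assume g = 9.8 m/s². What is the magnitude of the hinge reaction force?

Take torques about the hinge: T sin 21.5° · 1.8 = 56.1×9.8×0.9 = 494.8 N·m.
So T = 494.8 / (0.3665 × 1.8) = 750.04 N.
ΣF_x = 0: H_x = T cos 21.5° = 697.85 N.
ΣF_y = 0: H_y = (56.1×9.8) − T sin 21.5° = 549.78 − 274.89 = 274.89 N.
|H| = √(H_x² + H_y²) = √((697.85)² + (274.89)²) = 750.04 N.

|H| ≈ 750 N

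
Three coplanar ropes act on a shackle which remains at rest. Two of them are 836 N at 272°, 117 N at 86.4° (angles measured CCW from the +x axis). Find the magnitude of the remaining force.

Sum the known components: ΣF_x = 36.52 N, ΣF_y = -718.7 N.
For equilibrium the remaining force must supply (−ΣF_x, −ΣF_y) = (-36.52, 718.7) N.
Magnitude = √((-36.52)² + (718.7)²) = 719.6 N; direction = atan2(718.7, -36.52) = 92.9°.

F ≈ 720 N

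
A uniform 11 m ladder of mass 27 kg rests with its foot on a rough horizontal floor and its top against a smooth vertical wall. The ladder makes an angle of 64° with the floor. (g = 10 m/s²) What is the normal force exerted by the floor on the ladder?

ΣF_y = 0: N_floor = 27×10 = 270 N.

N_floor ≈ 270 N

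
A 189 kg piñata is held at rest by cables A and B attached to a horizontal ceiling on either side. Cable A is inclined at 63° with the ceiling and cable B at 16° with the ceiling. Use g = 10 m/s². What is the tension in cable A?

Weight W = 189 × 10 = 1890 N acts straight down.
Horizontal: T_A cos 63° = T_B cos 16°  →  T_B = 0.4723 T_A.
Vertical: T_A sin 63° + T_B sin 16° = 1890.
Substituting the horizontal relation into the vertical equation gives 1.021 T_A = 1890, so T_A = 1851 N.

T_A ≈ 1850 N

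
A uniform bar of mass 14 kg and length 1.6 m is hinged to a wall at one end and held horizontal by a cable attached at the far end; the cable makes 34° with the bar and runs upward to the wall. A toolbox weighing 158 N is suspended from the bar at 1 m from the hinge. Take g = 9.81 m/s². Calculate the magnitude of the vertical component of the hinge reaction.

Take torques about the hinge: T sin 34° · 1.6 = 14×9.81×0.8 + 158×1 = 267.87 N·m.
So T = 267.87 / (0.5592 × 1.6) = 299.4 N.
ΣF_y = 0: H_y = (14×9.81 + 158) − T sin 34° = 295.34 − 167.42 = 127.92 N.

|H_y| ≈ 128 N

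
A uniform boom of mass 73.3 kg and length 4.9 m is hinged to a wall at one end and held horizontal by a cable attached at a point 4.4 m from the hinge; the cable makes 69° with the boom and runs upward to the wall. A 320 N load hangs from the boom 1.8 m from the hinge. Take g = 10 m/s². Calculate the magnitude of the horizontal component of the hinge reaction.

Take torques about the hinge: T sin 69° · 4.4 = 73.3×10×2.45 + 320×1.8 = 2371.9 N·m.
So T = 2371.9 / (0.9336 × 4.4) = 577.41 N.
ΣF_x = 0: H_x = T cos 69° = 206.92 N.

H_x ≈ 207 N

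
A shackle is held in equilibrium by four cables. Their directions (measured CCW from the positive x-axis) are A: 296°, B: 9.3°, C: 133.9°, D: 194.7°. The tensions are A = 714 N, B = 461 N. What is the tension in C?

Resolve: ΣF_x = 714 cos 296° + 461 cos 9.3° + T_C cos 133.9° + T_D cos 194.7° = 0.
        ΣF_y = 714 sin 296° + 461 sin 9.3° + T_C sin 133.9° + T_D sin 194.7° = 0.
The known terms sum to (767.9, -567.2) N, so -0.6934 T_C − 0.9673 T_D = -767.9 and 0.7206 T_C − 0.2538 T_D = 567.2.
Solving simultaneously: T_C = 851.8 N, T_D = 183.3 N.

T_C ≈ 852 N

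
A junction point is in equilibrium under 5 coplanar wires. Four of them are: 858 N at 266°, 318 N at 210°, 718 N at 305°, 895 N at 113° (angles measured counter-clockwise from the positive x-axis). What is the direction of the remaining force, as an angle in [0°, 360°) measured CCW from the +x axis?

θ ≈ 70.7°

Sum the known components: ΣF_x = -273.1 N, ΣF_y = -779.2 N.
For equilibrium the remaining force must supply (−ΣF_x, −ΣF_y) = (273.1, 779.2) N.
Magnitude = √((273.1)² + (779.2)²) = 825.7 N; direction = atan2(779.2, 273.1) = 70.7°.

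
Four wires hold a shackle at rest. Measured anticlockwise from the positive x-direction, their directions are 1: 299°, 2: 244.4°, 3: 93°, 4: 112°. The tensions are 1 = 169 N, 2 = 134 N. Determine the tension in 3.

T_3 ≈ 241 N

Resolve: ΣF_x = 169 cos 299° + 134 cos 244.4° + T_3 cos 93° + T_4 cos 112° = 0.
        ΣF_y = 169 sin 299° + 134 sin 244.4° + T_3 sin 93° + T_4 sin 112° = 0.
The known terms sum to (24.03, -268.7) N, so -0.0523 T_3 − 0.3746 T_4 = -24.03 and 0.9986 T_3 + 0.9272 T_4 = 268.7.
Solving simultaneously: T_3 = 240.7 N, T_4 = 30.53 N.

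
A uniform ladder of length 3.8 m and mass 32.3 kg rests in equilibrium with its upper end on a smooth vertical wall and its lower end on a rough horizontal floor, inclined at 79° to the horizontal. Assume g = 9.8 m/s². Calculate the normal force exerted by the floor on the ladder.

N_floor ≈ 317 N

ΣF_y = 0: N_floor = 32.3×9.8 = 316.54 N.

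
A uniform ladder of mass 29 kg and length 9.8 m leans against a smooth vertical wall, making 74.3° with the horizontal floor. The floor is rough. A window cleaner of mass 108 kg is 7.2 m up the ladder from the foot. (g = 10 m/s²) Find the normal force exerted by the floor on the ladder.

ΣF_y = 0: N_floor = 29×10 + 108×10 = 1370 N.

N_floor ≈ 1370 N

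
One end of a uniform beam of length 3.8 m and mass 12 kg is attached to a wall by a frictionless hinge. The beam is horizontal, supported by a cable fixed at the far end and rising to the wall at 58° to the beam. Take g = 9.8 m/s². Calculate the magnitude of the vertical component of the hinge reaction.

Take torques about the hinge: T sin 58° · 3.8 = 12×9.8×1.9 = 223.44 N·m.
So T = 223.44 / (0.8480 × 3.8) = 69.336 N.
ΣF_y = 0: H_y = (12×9.8) − T sin 58° = 117.6 − 58.8 = 58.8 N.

|H_y| ≈ 58.8 N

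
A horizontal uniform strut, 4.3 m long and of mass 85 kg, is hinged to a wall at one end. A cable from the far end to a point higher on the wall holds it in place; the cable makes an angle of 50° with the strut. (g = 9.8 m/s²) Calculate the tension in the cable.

T ≈ 544 N

Take torques about the hinge: T sin 50° · 4.3 = 85×9.8×2.15 = 1791 N·m.
So T = 1791 / (0.7660 × 4.3) = 543.7 N.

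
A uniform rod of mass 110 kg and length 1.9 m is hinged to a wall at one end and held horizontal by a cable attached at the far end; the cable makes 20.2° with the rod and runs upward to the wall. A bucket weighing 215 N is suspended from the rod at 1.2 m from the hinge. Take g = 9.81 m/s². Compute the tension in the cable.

Take torques about the hinge: T sin 20.2° · 1.9 = 110×9.81×0.95 + 215×1.2 = 1283.1 N·m.
So T = 1283.1 / (0.3453 × 1.9) = 1955.8 N.

T ≈ 1960 N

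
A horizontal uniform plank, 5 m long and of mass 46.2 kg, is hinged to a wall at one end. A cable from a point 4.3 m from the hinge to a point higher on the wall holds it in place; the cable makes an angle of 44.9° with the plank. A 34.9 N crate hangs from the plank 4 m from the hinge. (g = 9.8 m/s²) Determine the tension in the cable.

Take torques about the hinge: T sin 44.9° · 4.3 = 46.2×9.8×2.5 + 34.9×4 = 1271.5 N·m.
So T = 1271.5 / (0.7059 × 4.3) = 418.91 N.

T ≈ 419 N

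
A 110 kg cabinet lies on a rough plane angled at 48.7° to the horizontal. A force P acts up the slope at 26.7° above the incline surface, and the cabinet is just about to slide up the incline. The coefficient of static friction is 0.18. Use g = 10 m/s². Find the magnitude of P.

P ≈ 982 N

On the verge of sliding up the incline, friction equals μN and acts down the slope.
Perpendicular: N + P sin 26.7° = W cos 48.7° = 726 N.
Along incline: P cos 26.7° = W sin 48.7° + μN  with W sin 48.7° = 826.4 N.
Solving the pair for P and N: P = 982.4 N, N = 284.6 N (and f = μN = 51.23 N).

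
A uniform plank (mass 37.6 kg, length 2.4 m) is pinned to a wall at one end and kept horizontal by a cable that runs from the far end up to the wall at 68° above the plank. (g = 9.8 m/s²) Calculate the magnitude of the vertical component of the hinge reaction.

Take torques about the hinge: T sin 68° · 2.4 = 37.6×9.8×1.2 = 442.18 N·m.
So T = 442.18 / (0.9272 × 2.4) = 198.71 N.
ΣF_y = 0: H_y = (37.6×9.8) − T sin 68° = 368.48 − 184.24 = 184.24 N.

|H_y| ≈ 184 N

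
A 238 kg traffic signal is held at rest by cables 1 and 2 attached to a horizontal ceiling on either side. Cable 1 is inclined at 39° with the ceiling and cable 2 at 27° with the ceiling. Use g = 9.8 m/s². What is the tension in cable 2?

Weight W = 238 × 9.8 = 2332 N acts straight down.
Horizontal: T_1 cos 39° = T_2 cos 27°  →  T_1 = 1.147 T_2.
Vertical: T_1 sin 39° + T_2 sin 27° = 2332.
Substituting the horizontal relation into the vertical equation gives 1.176 T_2 = 2332, so T_2 = 1984 N.

T_2 ≈ 1980 N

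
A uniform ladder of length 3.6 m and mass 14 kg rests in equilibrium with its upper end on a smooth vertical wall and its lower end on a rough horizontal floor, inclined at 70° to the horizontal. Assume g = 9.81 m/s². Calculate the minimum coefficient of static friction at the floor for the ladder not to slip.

ΣF_y = 0: N_floor = 14×9.81 = 137.34 N.
Torques about the foot: N_wall · 3.6 sin 70° = 14×9.81×1.8 cos 70° → N_wall = 24.994 N.
ΣF_x = 0: f_floor = N_wall = 24.994 N.
μ_min = f_floor / N_floor = 24.994 / 137.34 = 0.182.

μ_min ≈ 0.182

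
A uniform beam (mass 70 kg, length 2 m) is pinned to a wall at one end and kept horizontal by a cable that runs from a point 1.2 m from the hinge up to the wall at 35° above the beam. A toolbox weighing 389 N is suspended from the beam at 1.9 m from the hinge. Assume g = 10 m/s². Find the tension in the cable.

T ≈ 2090 N

Take torques about the hinge: T sin 35° · 1.2 = 70×10×1 + 389×1.9 = 1439.1 N·m.
So T = 1439.1 / (0.5736 × 1.2) = 2090.8 N.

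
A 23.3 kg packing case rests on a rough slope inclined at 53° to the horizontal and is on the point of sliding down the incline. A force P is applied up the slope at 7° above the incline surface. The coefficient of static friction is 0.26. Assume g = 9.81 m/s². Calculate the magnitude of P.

On the verge of sliding down the incline, friction equals μN and acts up the slope.
Perpendicular: N + P sin 7° = W cos 53° = 137.6 N.
Along incline: P cos 7° + μN = W sin 53° with W sin 53° = 182.5 N.
Solving the pair for P and N: P = 152.8 N, N = 118.9 N (and f = μN = 30.92 N).

P ≈ 153 N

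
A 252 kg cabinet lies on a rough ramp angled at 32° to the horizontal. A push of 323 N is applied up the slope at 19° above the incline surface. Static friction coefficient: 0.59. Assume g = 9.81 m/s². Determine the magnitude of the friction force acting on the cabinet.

Axes along / perpendicular to the incline. W sin 32° = 1310 N down-slope; W cos 32° = 2096 N into the surface.
Perpendicular: N = W cos 32° − P sin 19° = 2096 − 105.2 = 1991 N.
Along incline: P cos 19° + f = W sin 32° (friction acts up-slope) → f = 1310 − 305.4 = 1005 N.
|f| = 1005 N ≤ μN = 1175 N, so the cabinet is indeed static.

f ≈ 1000 N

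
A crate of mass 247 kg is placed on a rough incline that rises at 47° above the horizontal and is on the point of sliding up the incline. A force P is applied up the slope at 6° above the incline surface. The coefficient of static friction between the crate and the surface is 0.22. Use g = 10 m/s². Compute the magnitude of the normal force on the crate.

N ≈ 1460 N

On the verge of sliding up the incline, friction equals μN and acts down the slope.
Perpendicular: N + P sin 6° = W cos 47° = 1685 N.
Along incline: P cos 6° = W sin 47° + μN  with W sin 47° = 1806 N.
Solving the pair for P and N: P = 2140 N, N = 1461 N (and f = μN = 321.4 N).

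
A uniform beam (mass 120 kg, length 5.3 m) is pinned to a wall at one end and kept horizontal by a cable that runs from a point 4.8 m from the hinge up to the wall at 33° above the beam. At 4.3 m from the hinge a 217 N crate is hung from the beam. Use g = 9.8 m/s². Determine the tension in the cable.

T ≈ 1550 N

Take torques about the hinge: T sin 33° · 4.8 = 120×9.8×2.65 + 217×4.3 = 4049.5 N·m.
So T = 4049.5 / (0.5446 × 4.8) = 1549 N.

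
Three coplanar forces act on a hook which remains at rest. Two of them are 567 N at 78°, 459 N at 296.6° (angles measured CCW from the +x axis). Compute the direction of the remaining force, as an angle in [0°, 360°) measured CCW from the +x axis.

θ ≈ 204°

Sum the known components: ΣF_x = 323.4 N, ΣF_y = 144.2 N.
For equilibrium the remaining force must supply (−ΣF_x, −ΣF_y) = (-323.4, -144.2) N.
Magnitude = √((-323.4)² + (-144.2)²) = 354.1 N; direction = atan2(-144.2, -323.4) = 204.0°.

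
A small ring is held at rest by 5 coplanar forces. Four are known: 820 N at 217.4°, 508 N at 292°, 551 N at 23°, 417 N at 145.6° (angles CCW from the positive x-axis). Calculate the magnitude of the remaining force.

Sum the known components: ΣF_x = -298 N, ΣF_y = -518.2 N.
For equilibrium the remaining force must supply (−ΣF_x, −ΣF_y) = (298, 518.2) N.
Magnitude = √((298)² + (518.2)²) = 597.7 N; direction = atan2(518.2, 298) = 60.1°.

F ≈ 598 N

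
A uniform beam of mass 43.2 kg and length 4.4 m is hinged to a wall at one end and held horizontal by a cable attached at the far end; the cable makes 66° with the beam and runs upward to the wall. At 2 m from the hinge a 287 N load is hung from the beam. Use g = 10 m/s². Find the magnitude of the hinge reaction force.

Take torques about the hinge: T sin 66° · 4.4 = 43.2×10×2.2 + 287×2 = 1524.4 N·m.
So T = 1524.4 / (0.9135 × 4.4) = 379.24 N.
ΣF_x = 0: H_x = T cos 66° = 154.25 N.
ΣF_y = 0: H_y = (43.2×10 + 287) − T sin 66° = 719 − 346.45 = 372.55 N.
|H| = √(H_x² + H_y²) = √((154.25)² + (372.55)²) = 403.22 N.

|H| ≈ 403 N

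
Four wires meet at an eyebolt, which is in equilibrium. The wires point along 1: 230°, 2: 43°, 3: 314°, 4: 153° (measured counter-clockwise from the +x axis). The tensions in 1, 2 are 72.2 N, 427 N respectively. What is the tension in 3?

Resolve: ΣF_x = 72.2 cos 230° + 427 cos 43° + T_3 cos 314° + T_4 cos 153° = 0.
        ΣF_y = 72.2 sin 230° + 427 sin 43° + T_3 sin 314° + T_4 sin 153° = 0.
The known terms sum to (265.9, 235.9) N, so 0.6947 T_3 − 0.8910 T_4 = -265.9 and -0.7193 T_3 + 0.4540 T_4 = -235.9.
Solving simultaneously: T_3 = 1016 N, T_4 = 1091 N.

T_3 ≈ 1020 N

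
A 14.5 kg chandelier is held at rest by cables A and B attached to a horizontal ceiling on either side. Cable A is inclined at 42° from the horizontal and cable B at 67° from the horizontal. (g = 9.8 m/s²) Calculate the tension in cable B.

Weight W = 14.5 × 9.8 = 142.1 N acts straight down.
Horizontal: T_A cos 42° = T_B cos 67°  →  T_A = 0.5258 T_B.
Vertical: T_A sin 42° + T_B sin 67° = 142.1.
Substituting the horizontal relation into the vertical equation gives 1.272 T_B = 142.1, so T_B = 111.7 N.

T_B ≈ 112 N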